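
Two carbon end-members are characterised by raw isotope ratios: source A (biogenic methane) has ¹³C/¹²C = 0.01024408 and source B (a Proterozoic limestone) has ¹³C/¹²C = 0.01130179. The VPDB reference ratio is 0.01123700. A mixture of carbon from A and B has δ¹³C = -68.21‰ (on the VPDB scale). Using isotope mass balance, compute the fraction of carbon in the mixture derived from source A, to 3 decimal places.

δ_A = (0.01024408/0.01123700 − 1)×1000 = (0.911638 − 1)×1000 = -88.362‰
δ_B = (0.01130179/0.01123700 − 1)×1000 = (1.005766 − 1)×1000 = 5.766‰
f_A = (δ_mix − δ_B)/(δ_A − δ_B) = (-68.21 − (5.766))/(-88.362 − (5.766))
f_A = -73.976 / -94.127 = 0.7859

0.786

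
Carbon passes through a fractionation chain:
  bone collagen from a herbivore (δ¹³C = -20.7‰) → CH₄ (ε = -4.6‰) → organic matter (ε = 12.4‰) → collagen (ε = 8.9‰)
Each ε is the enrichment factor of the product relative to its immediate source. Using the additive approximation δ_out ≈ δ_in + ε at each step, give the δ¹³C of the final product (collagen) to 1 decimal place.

-4.0‰

step 1: δ ≈ -20.7 + (-4.6) = -25.3‰
step 2: δ ≈ -25.3 + (12.4) = -12.9‰
step 3: δ ≈ -12.9 + (8.9) = -4.0‰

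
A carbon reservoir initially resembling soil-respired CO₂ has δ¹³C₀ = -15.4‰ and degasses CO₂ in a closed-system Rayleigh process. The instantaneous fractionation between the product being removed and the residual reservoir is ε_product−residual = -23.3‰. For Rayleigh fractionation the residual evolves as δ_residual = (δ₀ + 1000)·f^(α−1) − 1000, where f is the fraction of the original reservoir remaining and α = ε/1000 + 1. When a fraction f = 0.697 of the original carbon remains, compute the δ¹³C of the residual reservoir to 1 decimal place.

Rayleigh residual: δ_res = (δ₀ + 1000)·f^(α−1) − 1000
α = ε/1000 + 1 = 0.97670, so α − 1 = -0.02330
f^(α−1) = 0.697^(-0.02330) = 1.008446
δ_res = (-15.4 + 1000) × 1.008446 − 1000 = 992.916 − 1000 = -7.08‰

-7.1‰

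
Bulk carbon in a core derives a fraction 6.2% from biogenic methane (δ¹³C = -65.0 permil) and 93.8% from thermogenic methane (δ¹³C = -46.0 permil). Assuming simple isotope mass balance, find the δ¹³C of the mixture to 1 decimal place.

δ_mix = f_A·δ_A + f_B·δ_B
δ_mix = 0.062 × (-65.0) + 0.938 × (-46.0)
δ_mix = -4.03 + -43.15 = -47.18 permil

-47.2 permil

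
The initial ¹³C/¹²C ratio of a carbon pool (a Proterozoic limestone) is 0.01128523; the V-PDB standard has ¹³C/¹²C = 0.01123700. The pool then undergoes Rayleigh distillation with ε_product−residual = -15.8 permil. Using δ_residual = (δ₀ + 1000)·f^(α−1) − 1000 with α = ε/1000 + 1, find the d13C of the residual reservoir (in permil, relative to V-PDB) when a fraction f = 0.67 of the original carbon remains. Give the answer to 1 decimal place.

10.7 permil

δ₀ = (0.01128523/0.01123700 − 1)×1000 = (1.004292 − 1)×1000 = 4.292 permil
α − 1 = ε/1000 = -0.0158
f^(α−1) = 0.67^(-0.0158) = 1.006348
δ_res = (4.292 + 1000) × 1.006348 − 1000 = 1010.667 − 1000 = 10.67 permil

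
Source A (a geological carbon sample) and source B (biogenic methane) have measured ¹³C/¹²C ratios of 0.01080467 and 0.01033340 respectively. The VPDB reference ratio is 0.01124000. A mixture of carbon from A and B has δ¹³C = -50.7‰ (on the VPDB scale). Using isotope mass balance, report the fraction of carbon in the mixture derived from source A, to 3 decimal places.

δ_A = (0.01080467/0.01124000 − 1)×1000 = (0.961270 − 1)×1000 = -38.730‰
δ_B = (0.01033340/0.01124000 − 1)×1000 = (0.919342 − 1)×1000 = -80.658‰
f_A = (δ_mix − δ_B)/(δ_A − δ_B) = (-50.7 − (-80.658))/(-38.730 − (-80.658))
f_A = 29.958 / 41.928 = 0.7145

0.715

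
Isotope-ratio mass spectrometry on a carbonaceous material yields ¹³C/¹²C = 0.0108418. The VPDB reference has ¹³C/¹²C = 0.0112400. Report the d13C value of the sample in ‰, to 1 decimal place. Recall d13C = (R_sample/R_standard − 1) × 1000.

-35.4‰

d13C = (R_sample / R_standard − 1) × 1000
R_sample / R_standard = 0.0108418 / 0.0112400 = 0.964573
d13C = (0.964573 − 1) × 1000 = -35.43‰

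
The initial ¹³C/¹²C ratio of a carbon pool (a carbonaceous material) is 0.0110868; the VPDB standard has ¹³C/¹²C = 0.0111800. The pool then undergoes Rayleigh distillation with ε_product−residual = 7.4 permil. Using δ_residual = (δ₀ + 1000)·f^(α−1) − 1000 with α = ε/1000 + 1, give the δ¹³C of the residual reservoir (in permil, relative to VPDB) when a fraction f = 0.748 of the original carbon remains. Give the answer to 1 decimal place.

-10.5 permil

δ₀ = (0.0110868/0.0111800 − 1)×1000 = (0.991664 − 1)×1000 = -8.336 permil
α − 1 = ε/1000 = 0.0074
f^(α−1) = 0.748^(0.0074) = 0.997854
δ_res = (-8.336 + 1000) × 0.997854 − 1000 = 989.535 − 1000 = -10.46 permil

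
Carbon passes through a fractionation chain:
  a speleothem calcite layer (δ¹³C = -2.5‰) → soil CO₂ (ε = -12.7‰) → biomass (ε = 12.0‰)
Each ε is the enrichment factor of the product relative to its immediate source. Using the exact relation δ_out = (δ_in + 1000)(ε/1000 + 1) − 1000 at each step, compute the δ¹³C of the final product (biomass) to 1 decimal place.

step 1: δ = (-2.50 + 1000)·(-12.7/1000 + 1) − 1000 = -15.17‰
step 2: δ = (-15.17 + 1000)·(12.0/1000 + 1) − 1000 = -3.35‰

-3.4‰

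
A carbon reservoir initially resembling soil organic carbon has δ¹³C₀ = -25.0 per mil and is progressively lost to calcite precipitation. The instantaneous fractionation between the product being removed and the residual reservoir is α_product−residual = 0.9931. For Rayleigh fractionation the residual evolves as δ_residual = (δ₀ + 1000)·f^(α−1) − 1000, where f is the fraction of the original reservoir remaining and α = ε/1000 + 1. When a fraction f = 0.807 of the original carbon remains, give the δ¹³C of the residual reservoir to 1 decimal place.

Rayleigh residual: δ_res = (δ₀ + 1000)·f^(α−1) − 1000
α − 1 = -0.00690
f^(α−1) = 0.807^(-0.00690) = 1.001481
δ_res = (-25.0 + 1000) × 1.001481 − 1000 = 976.444 − 1000 = -23.56 per mil

-23.6 per mil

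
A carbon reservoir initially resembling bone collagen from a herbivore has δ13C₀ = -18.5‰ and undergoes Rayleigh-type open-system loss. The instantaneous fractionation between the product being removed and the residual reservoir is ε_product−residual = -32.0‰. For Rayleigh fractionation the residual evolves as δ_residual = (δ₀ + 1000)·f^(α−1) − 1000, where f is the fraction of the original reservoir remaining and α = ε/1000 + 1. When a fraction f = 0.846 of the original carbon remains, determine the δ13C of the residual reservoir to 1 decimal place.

-13.2‰

Rayleigh residual: δ_res = (δ₀ + 1000)·f^(α−1) − 1000
α = ε/1000 + 1 = 0.96800, so α − 1 = -0.03200
f^(α−1) = 0.846^(-0.03200) = 1.005366
δ_res = (-18.5 + 1000) × 1.005366 − 1000 = 986.767 − 1000 = -13.23‰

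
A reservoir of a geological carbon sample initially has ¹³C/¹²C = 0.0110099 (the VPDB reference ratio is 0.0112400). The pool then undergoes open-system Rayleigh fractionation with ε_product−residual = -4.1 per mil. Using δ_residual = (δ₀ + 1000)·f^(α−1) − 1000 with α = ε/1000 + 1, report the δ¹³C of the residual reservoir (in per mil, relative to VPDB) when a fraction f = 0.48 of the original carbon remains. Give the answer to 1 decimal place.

-17.5 per mil

δ₀ = (0.0110099/0.0112400 − 1)×1000 = (0.979528 − 1)×1000 = -20.472 per mil
α − 1 = ε/1000 = -0.0041
f^(α−1) = 0.48^(-0.0041) = 1.003014
δ_res = (-20.472 + 1000) × 1.003014 − 1000 = 982.481 − 1000 = -17.52 per mil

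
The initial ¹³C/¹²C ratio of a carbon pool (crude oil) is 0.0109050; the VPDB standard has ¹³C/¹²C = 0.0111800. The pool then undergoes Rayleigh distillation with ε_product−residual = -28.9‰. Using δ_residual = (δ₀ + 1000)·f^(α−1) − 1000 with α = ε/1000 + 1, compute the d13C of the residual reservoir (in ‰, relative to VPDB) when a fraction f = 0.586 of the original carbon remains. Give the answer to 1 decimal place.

-9.4‰

δ₀ = (0.0109050/0.0111800 − 1)×1000 = (0.975403 − 1)×1000 = -24.597‰
α − 1 = ε/1000 = -0.0289
f^(α−1) = 0.586^(-0.0289) = 1.015565
δ_res = (-24.597 + 1000) × 1.015565 − 1000 = 990.585 − 1000 = -9.42‰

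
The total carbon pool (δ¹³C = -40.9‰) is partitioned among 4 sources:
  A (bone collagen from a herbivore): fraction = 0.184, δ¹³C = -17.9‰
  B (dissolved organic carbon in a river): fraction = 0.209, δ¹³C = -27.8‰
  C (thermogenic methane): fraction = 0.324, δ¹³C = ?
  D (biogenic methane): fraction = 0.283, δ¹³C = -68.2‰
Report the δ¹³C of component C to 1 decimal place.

Isotope mass balance: δ_bulk = Σ fᵢ·δᵢ.
-40.9 = 0.184×(-17.9) + 0.209×(-27.8) + 0.324×δ_C + 0.283×(-68.2)
0.324·δ_C = -40.9 − (-28.404) = -12.496
δ_C = -12.496 / 0.324 = -38.57‰

-38.6‰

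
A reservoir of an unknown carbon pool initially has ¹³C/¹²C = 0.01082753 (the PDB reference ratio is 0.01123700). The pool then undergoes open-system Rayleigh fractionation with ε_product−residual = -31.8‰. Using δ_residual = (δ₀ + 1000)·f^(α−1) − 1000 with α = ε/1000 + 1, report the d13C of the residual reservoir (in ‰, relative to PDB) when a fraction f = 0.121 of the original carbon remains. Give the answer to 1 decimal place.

δ₀ = (0.01082753/0.01123700 − 1)×1000 = (0.963561 − 1)×1000 = -36.439‰
α − 1 = ε/1000 = -0.0318
f^(α−1) = 0.121^(-0.0318) = 1.069467
δ_res = (-36.439 + 1000) × 1.069467 − 1000 = 1030.496 − 1000 = 30.50‰

30.5‰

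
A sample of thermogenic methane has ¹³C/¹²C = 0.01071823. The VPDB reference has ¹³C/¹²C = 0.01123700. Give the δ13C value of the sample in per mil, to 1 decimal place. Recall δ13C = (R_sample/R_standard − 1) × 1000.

-46.2 per mil

δ13C = (R_sample / R_standard − 1) × 1000
R_sample / R_standard = 0.01071823 / 0.01123700 = 0.953834
δ13C = (0.953834 − 1) × 1000 = -46.17 per mil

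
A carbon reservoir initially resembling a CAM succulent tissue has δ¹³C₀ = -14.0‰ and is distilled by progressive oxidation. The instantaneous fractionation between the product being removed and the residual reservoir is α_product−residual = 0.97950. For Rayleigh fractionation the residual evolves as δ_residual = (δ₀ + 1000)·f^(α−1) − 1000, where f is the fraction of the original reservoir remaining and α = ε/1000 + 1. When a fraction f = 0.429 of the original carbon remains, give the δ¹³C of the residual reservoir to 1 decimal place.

3.3‰

Rayleigh residual: δ_res = (δ₀ + 1000)·f^(α−1) − 1000
α − 1 = -0.02050
f^(α−1) = 0.429^(-0.02050) = 1.017500
δ_res = (-14.0 + 1000) × 1.017500 − 1000 = 1003.255 − 1000 = 3.26‰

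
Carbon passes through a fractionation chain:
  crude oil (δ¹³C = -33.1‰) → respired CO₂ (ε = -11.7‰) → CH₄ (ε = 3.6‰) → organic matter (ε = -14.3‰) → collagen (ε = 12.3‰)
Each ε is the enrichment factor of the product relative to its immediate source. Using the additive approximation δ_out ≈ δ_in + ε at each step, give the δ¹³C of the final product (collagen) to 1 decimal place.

-43.2‰

step 1: δ ≈ -33.1 + (-11.7) = -44.8‰
step 2: δ ≈ -44.8 + (3.6) = -41.2‰
step 3: δ ≈ -41.2 + (-14.3) = -55.5‰
step 4: δ ≈ -55.5 + (12.3) = -43.2‰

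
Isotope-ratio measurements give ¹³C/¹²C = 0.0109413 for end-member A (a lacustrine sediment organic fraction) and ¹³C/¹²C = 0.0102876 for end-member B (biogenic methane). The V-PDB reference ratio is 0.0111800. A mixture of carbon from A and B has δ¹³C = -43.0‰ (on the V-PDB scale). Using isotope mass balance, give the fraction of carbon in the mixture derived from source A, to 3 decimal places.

δ_A = (0.0109413/0.0111800 − 1)×1000 = (0.978649 − 1)×1000 = -21.351‰
δ_B = (0.0102876/0.0111800 − 1)×1000 = (0.920179 − 1)×1000 = -79.821‰
f_A = (δ_mix − δ_B)/(δ_A − δ_B) = (-43.0 − (-79.821))/(-21.351 − (-79.821))
f_A = 36.821 / 58.470 = 0.6297

0.630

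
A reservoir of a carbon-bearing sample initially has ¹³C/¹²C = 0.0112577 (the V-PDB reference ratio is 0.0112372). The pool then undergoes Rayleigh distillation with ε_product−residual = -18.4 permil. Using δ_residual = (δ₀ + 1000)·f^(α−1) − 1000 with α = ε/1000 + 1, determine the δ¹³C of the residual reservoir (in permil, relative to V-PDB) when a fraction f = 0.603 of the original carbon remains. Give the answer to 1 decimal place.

11.2 permil

δ₀ = (0.0112577/0.0112372 − 1)×1000 = (1.001824 − 1)×1000 = 1.824 permil
α − 1 = ε/1000 = -0.0184
f^(α−1) = 0.603^(-0.0184) = 1.009351
δ_res = (1.824 + 1000) × 1.009351 − 1000 = 1011.192 − 1000 = 11.19 permil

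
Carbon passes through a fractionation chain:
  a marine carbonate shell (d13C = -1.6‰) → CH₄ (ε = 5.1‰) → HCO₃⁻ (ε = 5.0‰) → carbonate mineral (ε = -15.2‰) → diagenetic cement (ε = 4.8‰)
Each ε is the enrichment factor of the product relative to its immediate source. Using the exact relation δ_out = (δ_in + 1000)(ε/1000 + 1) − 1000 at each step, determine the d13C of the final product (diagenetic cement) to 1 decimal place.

step 1: δ = (-1.60 + 1000)·(5.1/1000 + 1) − 1000 = 3.49‰
step 2: δ = (3.49 + 1000)·(5.0/1000 + 1) − 1000 = 8.51‰
step 3: δ = (8.51 + 1000)·(-15.2/1000 + 1) − 1000 = -6.82‰
step 4: δ = (-6.82 + 1000)·(4.8/1000 + 1) − 1000 = -2.05‰

-2.1‰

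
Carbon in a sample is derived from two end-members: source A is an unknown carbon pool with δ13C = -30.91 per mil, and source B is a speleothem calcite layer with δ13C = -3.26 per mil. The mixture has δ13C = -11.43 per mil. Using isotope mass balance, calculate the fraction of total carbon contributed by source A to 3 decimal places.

δ_mix = f_A·δ_A + (1 − f_A)·δ_B  ⇒  f_A = (δ_mix − δ_B)/(δ_A − δ_B)
f_A = (-11.43 − (-3.26)) / (-30.91 − (-3.26))
f_A = -8.17 / -27.65 = 0.2955

0.295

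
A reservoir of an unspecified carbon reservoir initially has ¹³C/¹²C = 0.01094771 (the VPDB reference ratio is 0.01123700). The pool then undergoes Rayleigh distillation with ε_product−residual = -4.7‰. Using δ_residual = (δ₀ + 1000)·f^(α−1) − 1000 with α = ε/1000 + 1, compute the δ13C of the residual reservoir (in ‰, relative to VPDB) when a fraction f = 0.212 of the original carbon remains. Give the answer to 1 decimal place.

δ₀ = (0.01094771/0.01123700 − 1)×1000 = (0.974256 − 1)×1000 = -25.744‰
α − 1 = ε/1000 = -0.0047
f^(α−1) = 0.212^(-0.0047) = 1.007317
δ_res = (-25.744 + 1000) × 1.007317 − 1000 = 981.384 − 1000 = -18.62‰

-18.6‰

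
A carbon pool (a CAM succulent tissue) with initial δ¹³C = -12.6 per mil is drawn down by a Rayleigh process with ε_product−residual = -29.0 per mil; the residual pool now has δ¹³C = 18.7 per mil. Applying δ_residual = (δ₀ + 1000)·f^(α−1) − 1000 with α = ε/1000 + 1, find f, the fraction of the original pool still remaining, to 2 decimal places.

0.34

α − 1 = ε/1000 = -0.0290
(δ_res + 1000)/(δ₀ + 1000) = (18.7 + 1000)/(-12.6 + 1000) = 1018.7/987.4 = 1.031699
f = 1.031699^(1/-0.0290) = exp(ln(1.031699)/-0.0290) = exp(0.03121/-0.0290)
f = exp(-1.0761) = 0.3409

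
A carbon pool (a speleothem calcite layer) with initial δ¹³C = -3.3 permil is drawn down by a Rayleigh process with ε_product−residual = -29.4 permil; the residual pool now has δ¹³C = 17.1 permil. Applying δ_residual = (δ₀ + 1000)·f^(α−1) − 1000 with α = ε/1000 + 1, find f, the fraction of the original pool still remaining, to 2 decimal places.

0.50

α − 1 = ε/1000 = -0.0294
(δ_res + 1000)/(δ₀ + 1000) = (17.1 + 1000)/(-3.3 + 1000) = 1017.1/996.7 = 1.020468
f = 1.020468^(1/-0.0294) = exp(ln(1.020468)/-0.0294) = exp(0.02026/-0.0294)
f = exp(-0.6891) = 0.5020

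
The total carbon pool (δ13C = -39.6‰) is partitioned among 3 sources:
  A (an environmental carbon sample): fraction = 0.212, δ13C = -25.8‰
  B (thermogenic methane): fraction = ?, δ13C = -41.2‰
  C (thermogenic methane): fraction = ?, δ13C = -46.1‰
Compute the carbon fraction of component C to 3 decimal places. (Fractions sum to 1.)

0.340

Let f_C and f_B be the unknown fractions; fractions sum to 1 so f_C + f_B = 0.788.
Mass balance: Σ fᵢ·δᵢ = δ_bulk ⇒ f_C·(-46.1) + f_B·(-41.2) = -39.6 − (-5.470) = -34.130
Substitute f_B = 0.788 − f_C:
f_C·(-46.1 − -41.2) = -34.130 − 0.788×(-41.2) = -1.665
f_C = -1.665 / -4.9 = 0.3398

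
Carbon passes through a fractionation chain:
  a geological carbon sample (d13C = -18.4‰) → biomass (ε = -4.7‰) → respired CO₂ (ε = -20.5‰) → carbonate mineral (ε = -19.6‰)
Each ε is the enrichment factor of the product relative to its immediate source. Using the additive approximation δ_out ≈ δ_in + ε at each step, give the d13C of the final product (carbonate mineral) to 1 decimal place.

-63.2‰

step 1: δ ≈ -18.4 + (-4.7) = -23.1‰
step 2: δ ≈ -23.1 + (-20.5) = -43.6‰
step 3: δ ≈ -43.6 + (-19.6) = -63.2‰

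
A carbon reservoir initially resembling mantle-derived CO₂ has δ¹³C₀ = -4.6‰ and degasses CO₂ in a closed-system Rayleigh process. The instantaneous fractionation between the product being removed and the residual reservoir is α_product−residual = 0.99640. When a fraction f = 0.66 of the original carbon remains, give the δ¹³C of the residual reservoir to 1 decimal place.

-3.1‰

Rayleigh residual: δ_res = (δ₀ + 1000)·f^(α−1) − 1000
α − 1 = -0.00360
f^(α−1) = 0.66^(-0.00360) = 1.001497
δ_res = (-4.6 + 1000) × 1.001497 − 1000 = 996.890 − 1000 = -3.11‰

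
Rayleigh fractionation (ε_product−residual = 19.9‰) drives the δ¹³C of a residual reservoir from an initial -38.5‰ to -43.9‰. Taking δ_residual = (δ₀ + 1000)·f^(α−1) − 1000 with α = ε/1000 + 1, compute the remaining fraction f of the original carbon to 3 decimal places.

α − 1 = ε/1000 = 0.0199
(δ_res + 1000)/(δ₀ + 1000) = (-43.9 + 1000)/(-38.5 + 1000) = 956.1/961.5 = 0.994384
f = 0.994384^(1/0.0199) = exp(ln(0.994384)/0.0199) = exp(-0.00563/0.0199)
f = exp(-0.2830) = 0.7535

0.754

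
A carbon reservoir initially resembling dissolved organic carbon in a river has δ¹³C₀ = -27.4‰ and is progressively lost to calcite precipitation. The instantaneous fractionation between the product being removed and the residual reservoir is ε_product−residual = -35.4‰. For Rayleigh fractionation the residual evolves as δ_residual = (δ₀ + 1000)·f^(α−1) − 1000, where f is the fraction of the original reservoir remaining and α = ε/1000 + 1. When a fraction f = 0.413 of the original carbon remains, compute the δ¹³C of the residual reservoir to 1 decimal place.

Rayleigh residual: δ_res = (δ₀ + 1000)·f^(α−1) − 1000
α = ε/1000 + 1 = 0.96460, so α − 1 = -0.03540
f^(α−1) = 0.413^(-0.03540) = 1.031800
δ_res = (-27.4 + 1000) × 1.031800 − 1000 = 1003.528 − 1000 = 3.53‰

3.5‰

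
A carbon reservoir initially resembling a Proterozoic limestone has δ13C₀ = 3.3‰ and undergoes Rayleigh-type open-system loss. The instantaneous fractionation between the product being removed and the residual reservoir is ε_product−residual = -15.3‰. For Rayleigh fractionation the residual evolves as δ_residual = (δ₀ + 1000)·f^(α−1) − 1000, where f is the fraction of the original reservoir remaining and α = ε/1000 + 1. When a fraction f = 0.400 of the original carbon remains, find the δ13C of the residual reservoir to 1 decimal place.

Rayleigh residual: δ_res = (δ₀ + 1000)·f^(α−1) − 1000
α = ε/1000 + 1 = 0.98470, so α − 1 = -0.01530
f^(α−1) = 0.400^(-0.01530) = 1.014118
δ_res = (3.3 + 1000) × 1.014118 − 1000 = 1017.465 − 1000 = 17.46‰

17.5‰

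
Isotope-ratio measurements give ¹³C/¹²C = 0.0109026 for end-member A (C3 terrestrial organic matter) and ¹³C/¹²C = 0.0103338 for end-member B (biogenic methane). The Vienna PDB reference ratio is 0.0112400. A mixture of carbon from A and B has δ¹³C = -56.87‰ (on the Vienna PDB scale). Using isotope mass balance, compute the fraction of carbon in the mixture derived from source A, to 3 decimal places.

δ_A = (0.0109026/0.0112400 − 1)×1000 = (0.969982 − 1)×1000 = -30.018‰
δ_B = (0.0103338/0.0112400 − 1)×1000 = (0.919377 − 1)×1000 = -80.623‰
f_A = (δ_mix − δ_B)/(δ_A − δ_B) = (-56.87 − (-80.623))/(-30.018 − (-80.623))
f_A = 23.753 / 50.605 = 0.4694

0.469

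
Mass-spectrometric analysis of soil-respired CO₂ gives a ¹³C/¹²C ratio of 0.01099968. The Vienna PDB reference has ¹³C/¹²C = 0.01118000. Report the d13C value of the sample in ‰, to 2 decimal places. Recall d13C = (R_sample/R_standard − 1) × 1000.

d13C = (R_sample / R_standard − 1) × 1000
R_sample / R_standard = 0.01099968 / 0.01118000 = 0.983871
d13C = (0.983871 − 1) × 1000 = -16.129‰

-16.13‰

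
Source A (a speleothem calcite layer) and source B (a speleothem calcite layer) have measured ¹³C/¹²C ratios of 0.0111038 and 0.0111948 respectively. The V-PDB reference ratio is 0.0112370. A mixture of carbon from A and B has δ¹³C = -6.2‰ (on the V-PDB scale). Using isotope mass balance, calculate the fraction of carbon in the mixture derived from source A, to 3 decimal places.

δ_A = (0.0111038/0.0112370 − 1)×1000 = (0.988146 − 1)×1000 = -11.854‰
δ_B = (0.0111948/0.0112370 − 1)×1000 = (0.996245 − 1)×1000 = -3.755‰
f_A = (δ_mix − δ_B)/(δ_A − δ_B) = (-6.2 − (-3.755))/(-11.854 − (-3.755))
f_A = -2.445 / -8.098 = 0.3019

0.302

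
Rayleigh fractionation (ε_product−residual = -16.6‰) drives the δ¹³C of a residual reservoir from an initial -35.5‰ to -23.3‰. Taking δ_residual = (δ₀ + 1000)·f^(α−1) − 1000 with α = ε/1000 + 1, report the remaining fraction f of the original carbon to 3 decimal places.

α − 1 = ε/1000 = -0.0166
(δ_res + 1000)/(δ₀ + 1000) = (-23.3 + 1000)/(-35.5 + 1000) = 976.7/964.5 = 1.012649
f = 1.012649^(1/-0.0166) = exp(ln(1.012649)/-0.0166) = exp(0.01257/-0.0166)
f = exp(-0.7572) = 0.4690

0.469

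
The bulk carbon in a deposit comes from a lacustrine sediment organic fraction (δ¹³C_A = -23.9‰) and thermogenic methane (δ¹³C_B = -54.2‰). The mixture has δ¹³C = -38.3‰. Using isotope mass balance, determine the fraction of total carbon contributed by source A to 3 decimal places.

δ_mix = f_A·δ_A + (1 − f_A)·δ_B  ⇒  f_A = (δ_mix − δ_B)/(δ_A − δ_B)
f_A = (-38.3 − (-54.2)) / (-23.9 − (-54.2))
f_A = 15.9 / 30.3 = 0.5248

0.525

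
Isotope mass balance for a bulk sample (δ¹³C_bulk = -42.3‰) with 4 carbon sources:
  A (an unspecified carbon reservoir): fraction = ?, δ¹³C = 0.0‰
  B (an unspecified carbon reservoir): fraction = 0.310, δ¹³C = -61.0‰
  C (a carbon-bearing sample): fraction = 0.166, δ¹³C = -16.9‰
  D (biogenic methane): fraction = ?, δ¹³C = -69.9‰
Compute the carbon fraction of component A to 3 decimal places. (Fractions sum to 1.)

Let f_A and f_D be the unknown fractions; fractions sum to 1 so f_A + f_D = 0.524.
Mass balance: Σ fᵢ·δᵢ = δ_bulk ⇒ f_A·(0.0) + f_D·(-69.9) = -42.3 − (-21.715) = -20.585
Substitute f_D = 0.524 − f_A:
f_A·(0.0 − -69.9) = -20.585 − 0.524×(-69.9) = 16.043
f_A = 16.043 / 69.9 = 0.2295

0.230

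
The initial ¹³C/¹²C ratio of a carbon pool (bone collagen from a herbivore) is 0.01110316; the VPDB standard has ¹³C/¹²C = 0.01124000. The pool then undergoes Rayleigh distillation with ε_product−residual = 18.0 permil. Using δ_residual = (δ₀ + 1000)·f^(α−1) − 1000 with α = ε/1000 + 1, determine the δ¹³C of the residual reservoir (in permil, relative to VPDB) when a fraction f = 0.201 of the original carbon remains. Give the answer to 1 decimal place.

δ₀ = (0.01110316/0.01124000 − 1)×1000 = (0.987826 − 1)×1000 = -12.174 permil
α − 1 = ε/1000 = 0.0180
f^(α−1) = 0.201^(0.0180) = 0.971533
δ_res = (-12.174 + 1000) × 0.971533 − 1000 = 959.705 − 1000 = -40.29 permil

-40.3 permil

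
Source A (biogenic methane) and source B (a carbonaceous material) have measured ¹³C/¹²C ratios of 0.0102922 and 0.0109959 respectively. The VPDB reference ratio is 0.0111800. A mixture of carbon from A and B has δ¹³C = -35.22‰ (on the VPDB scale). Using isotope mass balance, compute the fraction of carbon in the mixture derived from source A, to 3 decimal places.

0.298

δ_A = (0.0102922/0.0111800 − 1)×1000 = (0.920590 − 1)×1000 = -79.410‰
δ_B = (0.0109959/0.0111800 − 1)×1000 = (0.983533 − 1)×1000 = -16.467‰
f_A = (δ_mix − δ_B)/(δ_A − δ_B) = (-35.22 − (-16.467))/(-79.410 − (-16.467))
f_A = -18.753 / -62.943 = 0.2979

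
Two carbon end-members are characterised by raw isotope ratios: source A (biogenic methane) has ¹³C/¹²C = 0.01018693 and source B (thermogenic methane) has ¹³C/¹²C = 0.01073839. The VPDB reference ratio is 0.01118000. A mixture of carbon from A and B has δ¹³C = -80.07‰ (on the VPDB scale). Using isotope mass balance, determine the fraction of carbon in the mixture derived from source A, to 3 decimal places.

0.822

δ_A = (0.01018693/0.01118000 − 1)×1000 = (0.911174 − 1)×1000 = -88.826‰
δ_B = (0.01073839/0.01118000 − 1)×1000 = (0.960500 − 1)×1000 = -39.500‰
f_A = (δ_mix − δ_B)/(δ_A − δ_B) = (-80.07 − (-39.500))/(-88.826 − (-39.500))
f_A = -40.570 / -49.326 = 0.8225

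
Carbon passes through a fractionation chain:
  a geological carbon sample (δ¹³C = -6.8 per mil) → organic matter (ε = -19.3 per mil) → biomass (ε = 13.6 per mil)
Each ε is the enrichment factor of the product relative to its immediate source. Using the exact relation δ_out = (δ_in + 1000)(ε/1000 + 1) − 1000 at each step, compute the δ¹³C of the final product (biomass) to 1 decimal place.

step 1: δ = (-6.80 + 1000)·(-19.3/1000 + 1) − 1000 = -25.97 per mil
step 2: δ = (-25.97 + 1000)·(13.6/1000 + 1) − 1000 = -12.72 per mil

-12.7 per mil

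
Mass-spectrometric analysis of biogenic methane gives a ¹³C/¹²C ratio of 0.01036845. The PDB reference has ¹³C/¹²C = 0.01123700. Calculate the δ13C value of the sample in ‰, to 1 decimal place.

-77.3‰

δ13C = (R_sample / R_standard − 1) × 1000
R_sample / R_standard = 0.01036845 / 0.01123700 = 0.922706
δ13C = (0.922706 − 1) × 1000 = -77.29‰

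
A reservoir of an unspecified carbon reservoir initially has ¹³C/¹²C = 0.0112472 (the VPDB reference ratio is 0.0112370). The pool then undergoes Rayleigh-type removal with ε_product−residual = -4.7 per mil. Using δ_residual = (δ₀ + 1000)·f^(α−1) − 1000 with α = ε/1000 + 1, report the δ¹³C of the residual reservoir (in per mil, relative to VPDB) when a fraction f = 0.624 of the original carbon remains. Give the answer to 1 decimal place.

3.1 per mil

δ₀ = (0.0112472/0.0112370 − 1)×1000 = (1.000908 − 1)×1000 = 0.908 per mil
α − 1 = ε/1000 = -0.0047
f^(α−1) = 0.624^(-0.0047) = 1.002219
δ_res = (0.908 + 1000) × 1.002219 − 1000 = 1003.129 − 1000 = 3.13 per mil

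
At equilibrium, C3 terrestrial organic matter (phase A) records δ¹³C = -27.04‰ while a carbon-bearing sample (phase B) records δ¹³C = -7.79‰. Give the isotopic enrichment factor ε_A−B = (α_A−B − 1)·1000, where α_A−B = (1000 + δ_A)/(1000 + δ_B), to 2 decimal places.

-19.40‰

α_A−B = (1000 + -27.04) / (1000 + -7.79) = 972.96 / 992.21 = 0.980599
ε_A−B = (0.980599 − 1) × 1000 = -19.401‰
(The approximation ε ≈ δ_A − δ_B would give -19.25‰.)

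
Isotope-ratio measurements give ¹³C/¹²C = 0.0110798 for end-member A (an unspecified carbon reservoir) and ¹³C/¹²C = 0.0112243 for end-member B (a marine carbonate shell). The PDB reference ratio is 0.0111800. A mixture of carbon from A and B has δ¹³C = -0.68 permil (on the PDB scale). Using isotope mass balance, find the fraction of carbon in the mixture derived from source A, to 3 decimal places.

δ_A = (0.0110798/0.0111800 − 1)×1000 = (0.991038 − 1)×1000 = -8.962 permil
δ_B = (0.0112243/0.0111800 − 1)×1000 = (1.003962 − 1)×1000 = 3.962 permil
f_A = (δ_mix − δ_B)/(δ_A − δ_B) = (-0.68 − (3.962))/(-8.962 − (3.962))
f_A = -4.642 / -12.925 = 0.3592

0.359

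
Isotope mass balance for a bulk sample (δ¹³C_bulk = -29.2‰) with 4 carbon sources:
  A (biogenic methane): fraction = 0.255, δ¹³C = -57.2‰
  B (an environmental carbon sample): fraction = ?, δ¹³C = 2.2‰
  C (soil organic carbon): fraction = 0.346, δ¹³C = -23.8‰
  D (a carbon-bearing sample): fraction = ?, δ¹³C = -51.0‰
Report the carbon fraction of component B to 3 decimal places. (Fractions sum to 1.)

0.263

Let f_B and f_D be the unknown fractions; fractions sum to 1 so f_B + f_D = 0.399.
Mass balance: Σ fᵢ·δᵢ = δ_bulk ⇒ f_B·(2.2) + f_D·(-51.0) = -29.2 − (-22.821) = -6.379
Substitute f_D = 0.399 − f_B:
f_B·(2.2 − -51.0) = -6.379 − 0.399×(-51.0) = 13.970
f_B = 13.970 / 53.2 = 0.2626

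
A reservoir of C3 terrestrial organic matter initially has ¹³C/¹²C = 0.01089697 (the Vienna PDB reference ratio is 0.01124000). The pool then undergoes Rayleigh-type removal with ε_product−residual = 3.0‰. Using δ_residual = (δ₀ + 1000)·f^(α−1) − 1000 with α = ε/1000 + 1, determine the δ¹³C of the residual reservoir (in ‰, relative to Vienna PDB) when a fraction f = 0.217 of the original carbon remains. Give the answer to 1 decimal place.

-35.0‰

δ₀ = (0.01089697/0.01124000 − 1)×1000 = (0.969481 − 1)×1000 = -30.519‰
α − 1 = ε/1000 = 0.0030
f^(α−1) = 0.217^(0.0030) = 0.995427
δ_res = (-30.519 + 1000) × 0.995427 − 1000 = 965.048 − 1000 = -34.95‰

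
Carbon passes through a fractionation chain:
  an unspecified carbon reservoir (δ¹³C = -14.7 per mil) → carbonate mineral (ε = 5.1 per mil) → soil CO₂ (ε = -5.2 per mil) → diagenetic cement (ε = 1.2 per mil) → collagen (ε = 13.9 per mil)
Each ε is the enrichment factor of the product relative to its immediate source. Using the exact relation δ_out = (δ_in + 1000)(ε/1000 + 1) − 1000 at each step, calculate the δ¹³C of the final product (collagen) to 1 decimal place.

step 1: δ = (-14.70 + 1000)·(5.1/1000 + 1) − 1000 = -9.67 per mil
step 2: δ = (-9.67 + 1000)·(-5.2/1000 + 1) − 1000 = -14.82 per mil
step 3: δ = (-14.82 + 1000)·(1.2/1000 + 1) − 1000 = -13.64 per mil
step 4: δ = (-13.64 + 1000)·(13.9/1000 + 1) − 1000 = 0.07 per mil

0.1 per mil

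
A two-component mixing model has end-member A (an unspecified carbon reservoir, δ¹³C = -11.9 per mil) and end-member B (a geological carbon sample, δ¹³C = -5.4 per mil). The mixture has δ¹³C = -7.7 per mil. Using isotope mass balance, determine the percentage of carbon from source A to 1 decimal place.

35.4%

δ_mix = f_A·δ_A + (1 − f_A)·δ_B  ⇒  f_A = (δ_mix − δ_B)/(δ_A − δ_B)
f_A = (-7.7 − (-5.4)) / (-11.9 − (-5.4))
f_A = -2.3 / -6.5 = 0.3538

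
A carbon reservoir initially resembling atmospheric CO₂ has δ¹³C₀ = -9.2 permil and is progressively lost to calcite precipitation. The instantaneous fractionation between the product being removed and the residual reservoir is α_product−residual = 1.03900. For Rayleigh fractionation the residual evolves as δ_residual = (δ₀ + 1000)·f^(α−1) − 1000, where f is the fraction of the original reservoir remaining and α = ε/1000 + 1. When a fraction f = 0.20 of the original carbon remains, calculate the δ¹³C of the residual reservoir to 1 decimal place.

Rayleigh residual: δ_res = (δ₀ + 1000)·f^(α−1) − 1000
α − 1 = 0.03900
f^(α−1) = 0.20^(0.03900) = 0.939161
δ_res = (-9.2 + 1000) × 0.939161 − 1000 = 930.521 − 1000 = -69.48 permil

-69.5 permil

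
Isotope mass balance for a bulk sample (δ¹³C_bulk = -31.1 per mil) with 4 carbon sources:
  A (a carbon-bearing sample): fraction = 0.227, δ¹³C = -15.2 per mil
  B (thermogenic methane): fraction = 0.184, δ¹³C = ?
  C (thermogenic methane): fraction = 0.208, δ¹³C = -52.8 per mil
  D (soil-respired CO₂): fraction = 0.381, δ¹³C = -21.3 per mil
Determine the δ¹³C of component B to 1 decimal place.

-46.5 per mil

Isotope mass balance: δ_bulk = Σ fᵢ·δᵢ.
-31.1 = 0.227×(-15.2) + 0.184×δ_B + 0.208×(-52.8) + 0.381×(-21.3)
0.184·δ_B = -31.1 − (-22.548) = -8.552
δ_B = -8.552 / 0.184 = -46.48 per mil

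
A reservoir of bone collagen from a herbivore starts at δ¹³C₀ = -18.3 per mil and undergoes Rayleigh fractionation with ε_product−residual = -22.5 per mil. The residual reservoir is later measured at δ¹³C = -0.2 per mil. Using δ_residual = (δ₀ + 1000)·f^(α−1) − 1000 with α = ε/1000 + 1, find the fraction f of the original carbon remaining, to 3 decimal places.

α − 1 = ε/1000 = -0.0225
(δ_res + 1000)/(δ₀ + 1000) = (-0.2 + 1000)/(-18.3 + 1000) = 999.8/981.7 = 1.018437
f = 1.018437^(1/-0.0225) = exp(ln(1.018437)/-0.0225) = exp(0.01827/-0.0225)
f = exp(-0.8120) = 0.4440

0.444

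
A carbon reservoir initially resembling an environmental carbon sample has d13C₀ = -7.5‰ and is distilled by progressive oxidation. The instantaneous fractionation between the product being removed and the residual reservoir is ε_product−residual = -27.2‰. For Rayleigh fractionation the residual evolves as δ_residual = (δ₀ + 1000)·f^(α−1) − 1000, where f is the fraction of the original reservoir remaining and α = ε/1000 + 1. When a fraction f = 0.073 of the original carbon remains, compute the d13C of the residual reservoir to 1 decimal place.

Rayleigh residual: δ_res = (δ₀ + 1000)·f^(α−1) − 1000
α = ε/1000 + 1 = 0.97280, so α − 1 = -0.02720
f^(α−1) = 0.073^(-0.02720) = 1.073786
δ_res = (-7.5 + 1000) × 1.073786 − 1000 = 1065.732 − 1000 = 65.73‰

65.7‰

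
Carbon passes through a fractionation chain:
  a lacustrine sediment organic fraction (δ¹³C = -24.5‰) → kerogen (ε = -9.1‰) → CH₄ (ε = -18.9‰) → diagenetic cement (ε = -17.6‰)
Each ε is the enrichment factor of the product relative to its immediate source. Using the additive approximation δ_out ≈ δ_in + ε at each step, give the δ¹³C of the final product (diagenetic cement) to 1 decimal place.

-70.1‰

step 1: δ ≈ -24.5 + (-9.1) = -33.6‰
step 2: δ ≈ -33.6 + (-18.9) = -52.5‰
step 3: δ ≈ -52.5 + (-17.6) = -70.1‰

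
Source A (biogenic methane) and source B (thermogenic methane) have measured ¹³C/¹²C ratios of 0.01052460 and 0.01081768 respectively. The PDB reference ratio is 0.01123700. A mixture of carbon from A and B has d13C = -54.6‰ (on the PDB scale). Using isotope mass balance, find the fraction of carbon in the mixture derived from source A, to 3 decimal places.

0.663

δ_A = (0.01052460/0.01123700 − 1)×1000 = (0.936602 − 1)×1000 = -63.398‰
δ_B = (0.01081768/0.01123700 − 1)×1000 = (0.962684 − 1)×1000 = -37.316‰
f_A = (δ_mix − δ_B)/(δ_A − δ_B) = (-54.6 − (-37.316))/(-63.398 − (-37.316))
f_A = -17.284 / -26.082 = 0.6627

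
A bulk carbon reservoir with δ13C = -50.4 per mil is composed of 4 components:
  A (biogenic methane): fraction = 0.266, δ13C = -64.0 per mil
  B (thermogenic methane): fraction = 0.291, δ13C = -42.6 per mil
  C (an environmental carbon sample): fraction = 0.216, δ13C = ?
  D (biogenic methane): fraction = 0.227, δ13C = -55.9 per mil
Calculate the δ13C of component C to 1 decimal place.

Isotope mass balance: δ_bulk = Σ fᵢ·δᵢ.
-50.4 = 0.266×(-64.0) + 0.291×(-42.6) + 0.216×δ_C + 0.227×(-55.9)
0.216·δ_C = -50.4 − (-42.110) = -8.290
δ_C = -8.290 / 0.216 = -38.38 per mil

-38.4 per mil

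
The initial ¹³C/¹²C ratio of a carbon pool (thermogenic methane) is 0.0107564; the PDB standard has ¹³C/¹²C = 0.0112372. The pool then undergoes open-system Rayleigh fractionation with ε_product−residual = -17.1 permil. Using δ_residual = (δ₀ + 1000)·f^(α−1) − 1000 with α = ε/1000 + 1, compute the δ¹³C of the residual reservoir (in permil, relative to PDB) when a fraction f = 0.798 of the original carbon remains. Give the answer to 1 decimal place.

-39.1 permil

δ₀ = (0.0107564/0.0112372 − 1)×1000 = (0.957214 − 1)×1000 = -42.786 permil
α − 1 = ε/1000 = -0.0171
f^(α−1) = 0.798^(-0.0171) = 1.003866
δ_res = (-42.786 + 1000) × 1.003866 − 1000 = 960.914 − 1000 = -39.09 permil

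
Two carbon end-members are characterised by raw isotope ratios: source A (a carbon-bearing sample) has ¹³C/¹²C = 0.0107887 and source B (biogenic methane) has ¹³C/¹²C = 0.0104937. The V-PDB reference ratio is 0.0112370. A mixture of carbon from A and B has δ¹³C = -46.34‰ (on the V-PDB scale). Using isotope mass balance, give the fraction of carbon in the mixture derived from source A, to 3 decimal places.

δ_A = (0.0107887/0.0112370 − 1)×1000 = (0.960105 − 1)×1000 = -39.895‰
δ_B = (0.0104937/0.0112370 − 1)×1000 = (0.933852 − 1)×1000 = -66.148‰
f_A = (δ_mix − δ_B)/(δ_A − δ_B) = (-46.34 − (-66.148))/(-39.895 − (-66.148))
f_A = 19.808 / 26.253 = 0.7545

0.754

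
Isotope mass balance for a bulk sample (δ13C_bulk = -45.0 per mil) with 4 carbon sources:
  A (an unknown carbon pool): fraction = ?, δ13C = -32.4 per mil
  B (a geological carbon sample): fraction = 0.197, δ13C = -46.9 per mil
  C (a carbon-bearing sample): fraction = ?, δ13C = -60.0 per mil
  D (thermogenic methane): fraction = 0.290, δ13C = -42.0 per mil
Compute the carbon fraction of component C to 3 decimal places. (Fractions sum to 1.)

Let f_C and f_A be the unknown fractions; fractions sum to 1 so f_C + f_A = 0.513.
Mass balance: Σ fᵢ·δᵢ = δ_bulk ⇒ f_C·(-60.0) + f_A·(-32.4) = -45.0 − (-21.419) = -23.581
Substitute f_A = 0.513 − f_C:
f_C·(-60.0 − -32.4) = -23.581 − 0.513×(-32.4) = -6.960
f_C = -6.960 / -27.6 = 0.2522

0.252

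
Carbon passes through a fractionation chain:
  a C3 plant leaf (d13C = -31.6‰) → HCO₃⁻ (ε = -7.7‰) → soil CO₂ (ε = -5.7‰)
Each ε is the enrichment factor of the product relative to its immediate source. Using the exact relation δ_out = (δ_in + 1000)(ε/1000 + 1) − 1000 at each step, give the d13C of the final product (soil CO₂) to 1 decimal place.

step 1: δ = (-31.60 + 1000)·(-7.7/1000 + 1) − 1000 = -39.06‰
step 2: δ = (-39.06 + 1000)·(-5.7/1000 + 1) − 1000 = -44.53‰

-44.5‰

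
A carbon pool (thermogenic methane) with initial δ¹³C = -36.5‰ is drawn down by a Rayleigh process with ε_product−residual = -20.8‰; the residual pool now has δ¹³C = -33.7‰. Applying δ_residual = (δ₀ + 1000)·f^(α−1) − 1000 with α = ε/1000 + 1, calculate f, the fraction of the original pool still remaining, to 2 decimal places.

0.87

α − 1 = ε/1000 = -0.0208
(δ_res + 1000)/(δ₀ + 1000) = (-33.7 + 1000)/(-36.5 + 1000) = 966.3/963.5 = 1.002906
f = 1.002906^(1/-0.0208) = exp(ln(1.002906)/-0.0208) = exp(0.00290/-0.0208)
f = exp(-0.1395) = 0.8698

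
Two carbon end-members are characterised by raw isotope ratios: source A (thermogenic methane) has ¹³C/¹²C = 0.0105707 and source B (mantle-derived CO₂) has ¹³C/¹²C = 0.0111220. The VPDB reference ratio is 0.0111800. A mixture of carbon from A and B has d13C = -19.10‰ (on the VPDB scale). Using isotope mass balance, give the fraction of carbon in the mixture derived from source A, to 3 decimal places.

δ_A = (0.0105707/0.0111800 − 1)×1000 = (0.945501 − 1)×1000 = -54.499‰
δ_B = (0.0111220/0.0111800 − 1)×1000 = (0.994812 − 1)×1000 = -5.188‰
f_A = (δ_mix − δ_B)/(δ_A − δ_B) = (-19.10 − (-5.188))/(-54.499 − (-5.188))
f_A = -13.912 / -49.311 = 0.2821

0.282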